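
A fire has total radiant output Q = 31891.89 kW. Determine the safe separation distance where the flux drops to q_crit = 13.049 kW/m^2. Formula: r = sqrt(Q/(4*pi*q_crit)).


4*pi*q_crit = 163.98
Q/(4*pi*q_crit) = 194.49
r = sqrt(194.49) = 13.946 m

13.946 m


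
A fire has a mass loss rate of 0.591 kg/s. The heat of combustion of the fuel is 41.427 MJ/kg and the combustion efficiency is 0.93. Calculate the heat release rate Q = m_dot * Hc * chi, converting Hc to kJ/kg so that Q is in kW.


Hc = 41.427 MJ/kg = 41.427 * 1000 kJ/kg = 41427 kJ/kg
Q = 0.591 kg/s * 41427 kJ/kg * 0.93 = 22770 kW

22770 kW


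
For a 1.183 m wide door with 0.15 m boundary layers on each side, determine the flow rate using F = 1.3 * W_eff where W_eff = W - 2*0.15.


W_eff = 1.183 - 0.30 = 0.883 m
F = 1.3 * 0.883 = 1.1479 persons/s

1.1479 persons/s


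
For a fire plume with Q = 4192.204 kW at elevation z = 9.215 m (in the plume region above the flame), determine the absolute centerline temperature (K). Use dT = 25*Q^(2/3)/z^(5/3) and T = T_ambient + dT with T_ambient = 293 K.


Q^(2/3) = 259.99
z^(5/3) = 40.503
dT = 25 * 259.99 / 40.503 = 160.48 K
T = 293 + 160.48 = 453.48 K

453.48 K


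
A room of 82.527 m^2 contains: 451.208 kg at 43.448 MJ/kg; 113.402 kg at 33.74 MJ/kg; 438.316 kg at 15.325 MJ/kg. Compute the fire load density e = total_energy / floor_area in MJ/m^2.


Total energy = 451.208*43.448 + 113.402*33.74 + 438.316*15.325
= 19604.09 + 3826.183 + 6717.193
= 30147.46 MJ
e = 30147.46 / 82.527 = 365.30 MJ/m^2

365.30 MJ/m^2


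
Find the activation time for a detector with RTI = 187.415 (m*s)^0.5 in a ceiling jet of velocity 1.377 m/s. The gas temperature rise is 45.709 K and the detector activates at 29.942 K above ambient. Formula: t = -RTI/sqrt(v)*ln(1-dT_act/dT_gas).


dT_act/dT_gas = 0.65506
ln(1 - 0.65506) = -1.0644
t = -187.415 / sqrt(1.377) * -1.0644 = 169.99 s

169.99 s


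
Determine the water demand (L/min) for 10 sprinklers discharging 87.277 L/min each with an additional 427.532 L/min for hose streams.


Sprinkler demand = 10 * 87.277 = 872.77 L/min
Total = 872.77 + 427.532 = 1300.302 L/min

1300.302 L/min


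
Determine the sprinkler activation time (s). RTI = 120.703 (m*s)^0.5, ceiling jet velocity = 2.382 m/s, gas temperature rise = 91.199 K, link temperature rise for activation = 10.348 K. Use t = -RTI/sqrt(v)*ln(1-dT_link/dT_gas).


dT_link/dT_gas = 0.11347
ln(1 - 0.11347) = -0.12044
t = -120.703 / sqrt(2.382) * -0.12044 = 9.4190 s

9.4190 s


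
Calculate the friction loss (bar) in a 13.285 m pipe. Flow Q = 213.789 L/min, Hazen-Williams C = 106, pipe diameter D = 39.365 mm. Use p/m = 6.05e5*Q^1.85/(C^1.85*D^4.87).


Q^1.85 = 20440
C^1.85 = 5582.3
D^4.87 = 5.8639e+07
p/m = 0.037777 bar/m
p_total = 0.037777 * 13.285 = 0.50187 bar

0.50187 bar


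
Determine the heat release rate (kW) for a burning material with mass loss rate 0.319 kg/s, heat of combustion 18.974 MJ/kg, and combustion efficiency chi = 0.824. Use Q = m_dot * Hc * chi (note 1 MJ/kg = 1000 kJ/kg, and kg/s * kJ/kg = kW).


Hc = 18.974 MJ/kg = 18.974 * 1000 kJ/kg = 18974 kJ/kg
Q = 0.319 kg/s * 18974 kJ/kg * 0.824 = 4987.4 kW

4987.4 kW


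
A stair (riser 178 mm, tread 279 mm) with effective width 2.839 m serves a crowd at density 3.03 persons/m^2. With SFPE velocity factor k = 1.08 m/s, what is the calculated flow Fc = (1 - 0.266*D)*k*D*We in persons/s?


1 - 0.266*D = 1 - 0.266*3.03 = 0.19402
Fs = 0.19402 * 1.08 * 3.03 = 0.63491 persons/(s*m)
Fc = 0.63491 * 2.839 = 1.8025 persons/s

1.8025 persons/s


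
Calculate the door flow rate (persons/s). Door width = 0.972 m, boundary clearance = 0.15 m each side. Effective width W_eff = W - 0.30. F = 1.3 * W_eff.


W_eff = 0.972 - 0.30 = 0.672 m
F = 1.3 * 0.672 = 0.87360 persons/s

0.87360 persons/s


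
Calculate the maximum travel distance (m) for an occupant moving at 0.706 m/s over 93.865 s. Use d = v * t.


d = 0.706 * 93.865 = 66.269 m

66.269 m


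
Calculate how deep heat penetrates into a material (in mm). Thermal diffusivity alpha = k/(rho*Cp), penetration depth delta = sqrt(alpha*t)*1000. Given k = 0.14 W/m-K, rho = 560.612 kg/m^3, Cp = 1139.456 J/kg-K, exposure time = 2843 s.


alpha = 0.14 / (560.612 * 1139.456) = 2.1916e-07 m^2/s
alpha * t = 0.00062308
delta = sqrt(0.00062308) * 1000 = 24.962 mm

24.962 mm


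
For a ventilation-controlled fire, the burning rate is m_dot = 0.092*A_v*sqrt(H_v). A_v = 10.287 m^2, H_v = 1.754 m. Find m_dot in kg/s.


sqrt(H_v) = 1.3244
m_dot = 0.092 * 10.287 * 1.3244 = 1.2534 kg/s

1.2534 kg/s


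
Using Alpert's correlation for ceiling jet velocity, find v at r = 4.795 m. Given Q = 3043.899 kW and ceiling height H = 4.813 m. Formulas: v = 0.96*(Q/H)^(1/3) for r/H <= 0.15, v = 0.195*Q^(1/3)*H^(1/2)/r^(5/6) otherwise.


r/H = 4.795 / 4.813 = 0.99626
r/H > 0.15, so v = 0.195*Q^(1/3)*H^(1/2)/r^(5/6)
Q^(1/3) = 14.493
H^(1/2) = 2.1939
r^(5/6) = 3.6925
v = 0.195 * 14.493 * 2.1939 / 3.6925 = 1.6790 m/s

1.6790 m/s


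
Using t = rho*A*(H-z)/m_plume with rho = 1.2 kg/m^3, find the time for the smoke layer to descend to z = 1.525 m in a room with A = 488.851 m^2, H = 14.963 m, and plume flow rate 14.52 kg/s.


H - z = 13.438 m
t = 1.2 * 488.851 * 13.438 / 14.52 = 542.91 s

542.91 s


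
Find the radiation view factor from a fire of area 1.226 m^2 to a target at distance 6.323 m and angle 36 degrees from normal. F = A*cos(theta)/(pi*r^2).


cos(36 deg) = 0.80902
pi*r^2 = 125.60
F = 1.226 * 0.80902 / 125.60 = 0.0078968

0.0078968


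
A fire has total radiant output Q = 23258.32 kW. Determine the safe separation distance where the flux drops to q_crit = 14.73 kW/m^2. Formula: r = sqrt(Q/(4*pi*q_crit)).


4*pi*q_crit = 185.10
Q/(4*pi*q_crit) = 125.65
r = sqrt(125.65) = 11.209 m

11.209 m


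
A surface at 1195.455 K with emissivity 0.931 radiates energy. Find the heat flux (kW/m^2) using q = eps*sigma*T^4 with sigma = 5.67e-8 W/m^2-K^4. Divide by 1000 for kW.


T^4 = 2.0424e+12
q = 0.931 * 5.67e-8 * 2.0424e+12 / 1000 = 107.81 kW/m^2

107.81 kW/m^2


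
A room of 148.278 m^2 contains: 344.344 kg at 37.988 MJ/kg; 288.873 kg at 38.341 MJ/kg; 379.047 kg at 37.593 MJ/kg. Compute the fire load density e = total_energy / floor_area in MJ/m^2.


Total energy = 344.344*37.988 + 288.873*38.341 + 379.047*37.593
= 13080.94 + 11075.68 + 14249.51
= 38406.13 MJ
e = 38406.13 / 148.278 = 259.01 MJ/m^2

259.01 MJ/m^2


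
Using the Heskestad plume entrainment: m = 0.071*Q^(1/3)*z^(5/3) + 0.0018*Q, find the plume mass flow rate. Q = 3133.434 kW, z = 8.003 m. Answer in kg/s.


Q^(1/3) = 14.633
z^(5/3) = 32.020
First term = 0.071 * 14.633 * 32.020 = 33.267
Second term = 0.0018 * 3133.434 = 5.6402
m = 38.908 kg/s

38.908 kg/s


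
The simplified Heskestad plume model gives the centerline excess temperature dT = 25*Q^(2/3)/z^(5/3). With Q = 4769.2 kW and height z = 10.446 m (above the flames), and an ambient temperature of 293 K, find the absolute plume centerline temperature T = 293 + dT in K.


Q^(2/3) = 283.33
z^(5/3) = 49.917
dT = 25 * 283.33 / 49.917 = 141.90 K
T = 293 + 141.90 = 434.90 K

434.90 K


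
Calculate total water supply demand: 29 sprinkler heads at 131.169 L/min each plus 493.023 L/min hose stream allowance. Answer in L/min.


Sprinkler demand = 29 * 131.169 = 3803.901 L/min
Total = 3803.901 + 493.023 = 4296.924 L/min

4296.924 L/min


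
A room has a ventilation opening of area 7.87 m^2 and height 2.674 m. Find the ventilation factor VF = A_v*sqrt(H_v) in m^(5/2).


sqrt(H_v) = 1.6352
VF = 7.87 * 1.6352 = 12.869 m^(5/2)

12.869 m^(5/2)


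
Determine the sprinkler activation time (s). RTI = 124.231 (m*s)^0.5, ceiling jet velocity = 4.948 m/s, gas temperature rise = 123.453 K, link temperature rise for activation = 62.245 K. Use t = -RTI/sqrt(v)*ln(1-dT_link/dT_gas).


dT_link/dT_gas = 0.50420
ln(1 - 0.50420) = -0.70158
t = -124.231 / sqrt(4.948) * -0.70158 = 39.183 s

39.183 s


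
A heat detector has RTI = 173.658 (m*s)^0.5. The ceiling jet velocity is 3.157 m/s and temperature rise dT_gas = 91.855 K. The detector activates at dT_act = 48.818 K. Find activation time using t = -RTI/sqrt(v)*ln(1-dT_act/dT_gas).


dT_act/dT_gas = 0.53147
ln(1 - 0.53147) = -0.75815
t = -173.658 / sqrt(3.157) * -0.75815 = 74.099 s

74.099 s


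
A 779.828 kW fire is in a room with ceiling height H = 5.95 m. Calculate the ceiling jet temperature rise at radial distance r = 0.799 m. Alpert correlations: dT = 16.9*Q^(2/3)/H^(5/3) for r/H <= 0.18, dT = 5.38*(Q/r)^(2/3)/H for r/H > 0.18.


r/H = 0.799 / 5.95 = 0.13429
r/H <= 0.18, so dT = 16.9*Q^(2/3)/H^(5/3)
Q^(2/3) = 84.723
H^(5/3) = 19.537
dT = 16.9 * 84.723 / 19.537 = 73.287 K

73.287 K


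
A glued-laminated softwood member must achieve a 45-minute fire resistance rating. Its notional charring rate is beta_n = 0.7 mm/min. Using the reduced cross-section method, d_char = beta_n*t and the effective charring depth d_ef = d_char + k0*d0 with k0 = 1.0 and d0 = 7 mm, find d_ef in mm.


d_char = 0.7 * 45 = 31.5 mm
d_ef = 31.5 + 1.0*7 = 38.5 mm

38.5 mm


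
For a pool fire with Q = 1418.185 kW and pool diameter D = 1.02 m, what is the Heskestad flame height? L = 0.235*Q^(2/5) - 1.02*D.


Q^(2/5) = 18.226
0.235 * Q^(2/5) = 4.2831
1.02 * D = 1.0404
L = 3.2427 m

3.2427 m


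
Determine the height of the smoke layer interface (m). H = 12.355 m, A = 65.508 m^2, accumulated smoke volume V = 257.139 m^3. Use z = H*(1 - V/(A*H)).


V/(A*H) = 0.31771
1 - 0.31771 = 0.68229
z = 12.355 * 0.68229 = 8.4297 m

8.4297 m


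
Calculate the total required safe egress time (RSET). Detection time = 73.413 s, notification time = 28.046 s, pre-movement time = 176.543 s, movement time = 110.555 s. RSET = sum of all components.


Total = 73.413 + 28.046 + 176.543 + 110.555 = 388.557 s

388.557 s


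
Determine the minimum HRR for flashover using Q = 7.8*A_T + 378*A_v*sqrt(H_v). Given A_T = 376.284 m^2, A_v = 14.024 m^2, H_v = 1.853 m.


7.8*A_T = 2935.0
sqrt(H_v) = 1.3612
378*A_v*sqrt(H_v) = 7216.1
Q = 2935.0 + 7216.1 = 10151 kW

10151 kW


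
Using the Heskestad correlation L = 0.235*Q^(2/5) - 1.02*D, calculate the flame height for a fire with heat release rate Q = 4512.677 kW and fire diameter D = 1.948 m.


Q^(2/5) = 28.958
0.235 * Q^(2/5) = 6.8052
1.02 * D = 1.9870
L = 4.8183 m

4.8183 m


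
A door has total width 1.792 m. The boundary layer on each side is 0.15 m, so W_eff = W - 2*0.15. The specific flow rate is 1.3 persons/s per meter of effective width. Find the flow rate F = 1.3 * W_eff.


W_eff = 1.792 - 0.30 = 1.492 m
F = 1.3 * 1.492 = 1.9396 persons/s

1.9396 persons/s


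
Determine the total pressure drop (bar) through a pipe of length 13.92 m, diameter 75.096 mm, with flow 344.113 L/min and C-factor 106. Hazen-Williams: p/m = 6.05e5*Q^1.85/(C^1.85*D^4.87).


Q^1.85 = 49306
C^1.85 = 5582.3
D^4.87 = 1.3622e+09
p/m = 0.0039227 bar/m
p_total = 0.0039227 * 13.92 = 0.054604 bar

0.054604 bar


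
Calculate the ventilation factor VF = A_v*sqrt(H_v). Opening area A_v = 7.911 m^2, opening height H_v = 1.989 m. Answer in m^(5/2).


sqrt(H_v) = 1.4103
VF = 7.911 * 1.4103 = 11.157 m^(5/2)

11.157 m^(5/2)


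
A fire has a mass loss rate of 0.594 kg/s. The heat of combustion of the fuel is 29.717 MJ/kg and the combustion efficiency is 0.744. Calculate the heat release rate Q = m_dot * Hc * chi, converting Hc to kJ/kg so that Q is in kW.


Hc = 29.717 MJ/kg = 29.717 * 1000 kJ/kg = 29717 kJ/kg
Q = 0.594 kg/s * 29717 kJ/kg * 0.744 = 13133 kW

13133 kW


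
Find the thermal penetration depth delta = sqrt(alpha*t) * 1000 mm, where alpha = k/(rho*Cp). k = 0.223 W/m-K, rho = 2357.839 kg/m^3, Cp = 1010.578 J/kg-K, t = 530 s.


alpha = 0.223 / (2357.839 * 1010.578) = 9.3588e-08 m^2/s
alpha * t = 4.9602e-05
delta = sqrt(4.9602e-05) * 1000 = 7.0428 mm

7.0428 mm


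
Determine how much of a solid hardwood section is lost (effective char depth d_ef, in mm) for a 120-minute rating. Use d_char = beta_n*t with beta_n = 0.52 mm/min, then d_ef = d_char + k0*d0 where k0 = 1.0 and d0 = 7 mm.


d_char = 0.52 * 120 = 62.4 mm
d_ef = 62.4 + 1.0*7 = 69.4 mm

69.4 mm


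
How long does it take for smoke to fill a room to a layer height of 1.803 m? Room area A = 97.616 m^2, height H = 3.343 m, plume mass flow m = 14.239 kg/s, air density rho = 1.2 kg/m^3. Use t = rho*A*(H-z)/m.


H - z = 1.54 m
t = 1.2 * 97.616 * 1.54 / 14.239 = 12.669 s

12.669 s


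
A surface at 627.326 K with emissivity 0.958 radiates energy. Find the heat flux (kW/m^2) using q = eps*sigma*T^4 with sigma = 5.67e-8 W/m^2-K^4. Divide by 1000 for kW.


T^4 = 1.5487e+11
q = 0.958 * 5.67e-8 * 1.5487e+11 / 1000 = 8.4124 kW/m^2

8.4124 kW/m^2


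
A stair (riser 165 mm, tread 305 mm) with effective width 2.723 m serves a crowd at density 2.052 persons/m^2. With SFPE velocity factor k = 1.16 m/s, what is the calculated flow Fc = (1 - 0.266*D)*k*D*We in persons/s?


1 - 0.266*D = 1 - 0.266*2.052 = 0.45417
Fs = 0.45417 * 1.16 * 2.052 = 1.0811 persons/(s*m)
Fc = 1.0811 * 2.723 = 2.9437 persons/s

2.9437 persons/s


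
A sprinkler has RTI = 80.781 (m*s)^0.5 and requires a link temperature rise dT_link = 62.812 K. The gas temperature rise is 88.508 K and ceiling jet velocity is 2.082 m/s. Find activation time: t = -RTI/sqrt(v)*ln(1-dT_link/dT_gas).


dT_link/dT_gas = 0.70968
ln(1 - 0.70968) = -1.2368
t = -80.781 / sqrt(2.082) * -1.2368 = 69.239 s

69.239 s


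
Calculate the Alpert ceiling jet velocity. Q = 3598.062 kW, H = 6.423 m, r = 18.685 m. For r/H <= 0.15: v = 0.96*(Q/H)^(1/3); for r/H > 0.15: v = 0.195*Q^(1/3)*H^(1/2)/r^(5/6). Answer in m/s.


r/H = 18.685 / 6.423 = 2.9091
r/H > 0.15, so v = 0.195*Q^(1/3)*H^(1/2)/r^(5/6)
Q^(1/3) = 15.323
H^(1/2) = 2.5344
r^(5/6) = 11.470
v = 0.195 * 15.323 * 2.5344 / 11.470 = 0.66021 m/s

0.66021 m/s


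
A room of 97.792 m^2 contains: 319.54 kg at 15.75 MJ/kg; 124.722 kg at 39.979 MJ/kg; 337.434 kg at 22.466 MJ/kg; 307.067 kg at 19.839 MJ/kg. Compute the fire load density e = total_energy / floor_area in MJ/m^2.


Total energy = 319.54*15.75 + 124.722*39.979 + 337.434*22.466 + 307.067*19.839
= 5032.755 + 4986.261 + 7580.792 + 6091.902
= 23691.71 MJ
e = 23691.71 / 97.792 = 242.27 MJ/m^2

242.27 MJ/m^2


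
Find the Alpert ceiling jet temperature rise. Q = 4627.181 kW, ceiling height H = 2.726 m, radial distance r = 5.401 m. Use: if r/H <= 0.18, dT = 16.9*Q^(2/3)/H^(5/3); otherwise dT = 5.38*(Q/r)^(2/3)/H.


r/H = 5.401 / 2.726 = 1.9813
r/H > 0.18, so dT = 5.38*(Q/r)^(2/3)/H
Q/r = 856.73
(Q/r)^(2/3) = 90.205
dT = 5.38 * 90.205 / 2.726 = 178.03 K

178.03 K


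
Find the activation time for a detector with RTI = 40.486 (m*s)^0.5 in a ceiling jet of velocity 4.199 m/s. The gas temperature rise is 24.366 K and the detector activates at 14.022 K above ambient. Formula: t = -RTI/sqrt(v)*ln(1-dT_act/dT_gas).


dT_act/dT_gas = 0.57547
ln(1 - 0.57547) = -0.85678
t = -40.486 / sqrt(4.199) * -0.85678 = 16.928 s

16.928 s


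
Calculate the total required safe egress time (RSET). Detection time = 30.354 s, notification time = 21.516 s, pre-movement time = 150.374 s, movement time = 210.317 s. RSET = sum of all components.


Total = 30.354 + 21.516 + 150.374 + 210.317 = 412.561 s

412.561 s


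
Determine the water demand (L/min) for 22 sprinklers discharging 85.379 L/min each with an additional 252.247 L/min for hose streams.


Sprinkler demand = 22 * 85.379 = 1878.338 L/min
Total = 1878.338 + 252.247 = 2130.585 L/min

2130.585 L/min


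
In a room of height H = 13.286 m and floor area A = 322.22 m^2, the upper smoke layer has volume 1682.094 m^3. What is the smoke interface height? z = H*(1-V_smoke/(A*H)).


V/(A*H) = 0.39292
1 - 0.39292 = 0.60708
z = 13.286 * 0.60708 = 8.0657 m

8.0657 m


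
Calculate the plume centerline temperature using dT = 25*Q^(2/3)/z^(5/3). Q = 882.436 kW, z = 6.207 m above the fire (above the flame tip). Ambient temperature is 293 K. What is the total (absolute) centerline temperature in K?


Q^(2/3) = 92.000
z^(5/3) = 20.964
dT = 25 * 92.000 / 20.964 = 109.71 K
T = 293 + 109.71 = 402.71 K

402.71 K


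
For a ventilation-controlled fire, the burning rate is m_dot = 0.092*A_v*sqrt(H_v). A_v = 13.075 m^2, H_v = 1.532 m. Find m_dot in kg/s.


sqrt(H_v) = 1.2377
m_dot = 0.092 * 13.075 * 1.2377 = 1.4889 kg/s

1.4889 kg/s


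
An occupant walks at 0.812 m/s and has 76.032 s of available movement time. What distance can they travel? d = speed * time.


d = 0.812 * 76.032 = 61.738 m

61.738 m


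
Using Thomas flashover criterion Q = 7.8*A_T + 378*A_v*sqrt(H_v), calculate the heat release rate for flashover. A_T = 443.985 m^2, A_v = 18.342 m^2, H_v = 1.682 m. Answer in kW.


7.8*A_T = 3463.083
sqrt(H_v) = 1.2969
378*A_v*sqrt(H_v) = 8991.9
Q = 3463.083 + 8991.9 = 12455 kW

12455 kW


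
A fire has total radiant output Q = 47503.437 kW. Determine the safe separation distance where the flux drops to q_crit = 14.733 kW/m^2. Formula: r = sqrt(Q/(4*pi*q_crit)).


4*pi*q_crit = 185.14
Q/(4*pi*q_crit) = 256.58
r = sqrt(256.58) = 16.018 m

16.018 m


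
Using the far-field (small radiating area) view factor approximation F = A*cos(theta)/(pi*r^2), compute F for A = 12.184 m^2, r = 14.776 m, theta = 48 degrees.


cos(48 deg) = 0.66913
pi*r^2 = 685.90
F = 12.184 * 0.66913 / 685.90 = 0.011886

0.011886


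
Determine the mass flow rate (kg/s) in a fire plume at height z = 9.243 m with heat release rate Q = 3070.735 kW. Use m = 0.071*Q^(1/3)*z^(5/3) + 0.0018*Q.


Q^(1/3) = 14.535
z^(5/3) = 40.709
First term = 0.071 * 14.535 * 40.709 = 42.011
Second term = 0.0018 * 3070.735 = 5.5273
m = 47.538 kg/s

47.538 kg/s


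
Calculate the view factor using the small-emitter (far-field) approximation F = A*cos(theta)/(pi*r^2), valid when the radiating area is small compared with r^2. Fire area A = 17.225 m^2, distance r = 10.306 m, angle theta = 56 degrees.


cos(56 deg) = 0.55919
pi*r^2 = 333.68
F = 17.225 * 0.55919 / 333.68 = 0.028866

0.028866


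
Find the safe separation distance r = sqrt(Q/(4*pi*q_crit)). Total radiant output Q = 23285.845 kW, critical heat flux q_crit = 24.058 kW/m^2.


4*pi*q_crit = 302.32
Q/(4*pi*q_crit) = 77.023
r = sqrt(77.023) = 8.7763 m

8.7763 m


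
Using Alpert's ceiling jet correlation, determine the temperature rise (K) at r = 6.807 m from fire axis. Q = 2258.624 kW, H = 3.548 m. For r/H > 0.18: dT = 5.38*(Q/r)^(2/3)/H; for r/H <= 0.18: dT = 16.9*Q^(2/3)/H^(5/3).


r/H = 6.807 / 3.548 = 1.9185
r/H > 0.18, so dT = 5.38*(Q/r)^(2/3)/H
Q/r = 331.81
(Q/r)^(2/3) = 47.928
dT = 5.38 * 47.928 / 3.548 = 72.676 K

72.676 K


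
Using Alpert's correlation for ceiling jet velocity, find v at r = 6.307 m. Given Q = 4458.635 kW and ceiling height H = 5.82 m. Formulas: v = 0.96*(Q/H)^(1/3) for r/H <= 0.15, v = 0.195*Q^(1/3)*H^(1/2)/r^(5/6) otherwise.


r/H = 6.307 / 5.82 = 1.0837
r/H > 0.15, so v = 0.195*Q^(1/3)*H^(1/2)/r^(5/6)
Q^(1/3) = 16.459
H^(1/2) = 2.4125
r^(5/6) = 4.6400
v = 0.195 * 16.459 * 2.4125 / 4.6400 = 1.6687 m/s

1.6687 m/s


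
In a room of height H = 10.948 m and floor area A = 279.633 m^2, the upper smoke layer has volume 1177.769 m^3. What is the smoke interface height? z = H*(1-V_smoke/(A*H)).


V/(A*H) = 0.38471
1 - 0.38471 = 0.61529
z = 10.948 * 0.61529 = 6.7362 m

6.7362 m


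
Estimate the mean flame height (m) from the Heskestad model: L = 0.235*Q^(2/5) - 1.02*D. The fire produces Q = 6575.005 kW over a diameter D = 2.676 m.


Q^(2/5) = 33.663
0.235 * Q^(2/5) = 7.9109
1.02 * D = 2.7295
L = 5.1814 m

5.1814 m


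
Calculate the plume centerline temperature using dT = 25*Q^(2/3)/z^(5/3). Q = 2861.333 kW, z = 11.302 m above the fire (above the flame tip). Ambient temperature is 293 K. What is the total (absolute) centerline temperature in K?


Q^(2/3) = 201.55
z^(5/3) = 56.919
dT = 25 * 201.55 / 56.919 = 88.524 K
T = 293 + 88.524 = 381.52 K

381.52 K


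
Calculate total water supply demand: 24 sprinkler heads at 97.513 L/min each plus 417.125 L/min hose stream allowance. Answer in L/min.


Sprinkler demand = 24 * 97.513 = 2340.312 L/min
Total = 2340.312 + 417.125 = 2757.437 L/min

2757.437 L/min


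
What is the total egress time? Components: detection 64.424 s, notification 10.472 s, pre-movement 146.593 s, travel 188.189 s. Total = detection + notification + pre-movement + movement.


Total = 64.424 + 10.472 + 146.593 + 188.189 = 409.678 s

409.678 s


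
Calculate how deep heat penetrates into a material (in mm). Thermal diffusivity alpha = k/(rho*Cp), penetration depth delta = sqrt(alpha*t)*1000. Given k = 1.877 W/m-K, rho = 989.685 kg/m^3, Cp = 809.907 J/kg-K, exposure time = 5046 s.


alpha = 1.877 / (989.685 * 809.907) = 2.3417e-06 m^2/s
alpha * t = 0.011816
delta = sqrt(0.011816) * 1000 = 108.70 mm

108.70 mm


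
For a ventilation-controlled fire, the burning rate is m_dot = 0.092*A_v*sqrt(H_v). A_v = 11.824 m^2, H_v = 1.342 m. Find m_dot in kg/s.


sqrt(H_v) = 1.1584
m_dot = 0.092 * 11.824 * 1.1584 = 1.2602 kg/s

1.2602 kg/s


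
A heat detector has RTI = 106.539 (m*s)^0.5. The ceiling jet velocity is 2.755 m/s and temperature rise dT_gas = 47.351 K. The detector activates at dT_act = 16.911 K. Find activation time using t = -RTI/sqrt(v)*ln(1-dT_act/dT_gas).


dT_act/dT_gas = 0.35714
ln(1 - 0.35714) = -0.44183
t = -106.539 / sqrt(2.755) * -0.44183 = 28.360 s

28.360 s


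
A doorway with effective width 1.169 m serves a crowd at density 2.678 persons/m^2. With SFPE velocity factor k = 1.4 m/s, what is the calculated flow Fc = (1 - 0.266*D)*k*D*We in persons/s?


1 - 0.266*D = 1 - 0.266*2.678 = 0.28765
Fs = 0.28765 * 1.4 * 2.678 = 1.0785 persons/(s*m)
Fc = 1.0785 * 1.169 = 1.2607 persons/s

1.2607 persons/s


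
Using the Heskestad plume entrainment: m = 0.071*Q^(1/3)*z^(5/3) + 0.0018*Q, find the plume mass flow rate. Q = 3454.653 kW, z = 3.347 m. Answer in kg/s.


Q^(1/3) = 15.117
z^(5/3) = 7.4890
First term = 0.071 * 15.117 * 7.4890 = 8.0381
Second term = 0.0018 * 3454.653 = 6.2184
m = 14.256 kg/s

14.256 kg/s


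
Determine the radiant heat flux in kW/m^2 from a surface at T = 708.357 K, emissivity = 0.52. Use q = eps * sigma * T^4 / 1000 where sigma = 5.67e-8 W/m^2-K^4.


T^4 = 2.5177e+11
q = 0.52 * 5.67e-8 * 2.5177e+11 / 1000 = 7.4233 kW/m^2

7.4233 kW/m^2


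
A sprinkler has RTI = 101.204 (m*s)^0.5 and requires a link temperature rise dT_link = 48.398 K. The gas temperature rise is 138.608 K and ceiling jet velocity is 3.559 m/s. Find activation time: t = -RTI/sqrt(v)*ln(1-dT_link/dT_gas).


dT_link/dT_gas = 0.34917
ln(1 - 0.34917) = -0.42951
t = -101.204 / sqrt(3.559) * -0.42951 = 23.041 s

23.041 s


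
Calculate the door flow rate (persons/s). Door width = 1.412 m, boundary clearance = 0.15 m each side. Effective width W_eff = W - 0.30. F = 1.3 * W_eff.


W_eff = 1.412 - 0.30 = 1.112 m
F = 1.3 * 1.112 = 1.4456 persons/s

1.4456 persons/s


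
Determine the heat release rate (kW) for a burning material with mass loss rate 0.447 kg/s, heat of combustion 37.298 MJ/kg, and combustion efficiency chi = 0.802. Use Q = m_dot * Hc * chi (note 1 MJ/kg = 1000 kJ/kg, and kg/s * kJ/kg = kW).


Hc = 37.298 MJ/kg = 37.298 * 1000 kJ/kg = 37298 kJ/kg
Q = 0.447 kg/s * 37298 kJ/kg * 0.802 = 13371 kW

13371 kW


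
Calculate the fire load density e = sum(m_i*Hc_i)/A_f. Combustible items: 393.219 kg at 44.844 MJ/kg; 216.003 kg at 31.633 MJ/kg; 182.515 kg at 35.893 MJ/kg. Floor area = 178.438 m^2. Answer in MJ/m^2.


Total energy = 393.219*44.844 + 216.003*31.633 + 182.515*35.893
= 17633.51 + 6832.823 + 6551.011
= 31017.35 MJ
e = 31017.35 / 178.438 = 173.83 MJ/m^2

173.83 MJ/m^2


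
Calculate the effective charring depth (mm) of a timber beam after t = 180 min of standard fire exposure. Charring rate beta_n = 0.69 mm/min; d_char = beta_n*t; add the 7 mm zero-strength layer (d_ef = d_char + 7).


d_char = 0.69 * 180 = 124.2 mm
d_ef = 124.2 + 1.0*7 = 131.2 mm

131.2 mm


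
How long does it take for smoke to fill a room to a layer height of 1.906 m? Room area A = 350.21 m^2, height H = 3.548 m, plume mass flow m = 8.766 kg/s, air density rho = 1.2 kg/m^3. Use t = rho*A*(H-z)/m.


H - z = 1.642 m
t = 1.2 * 350.21 * 1.642 / 8.766 = 78.719 s

78.719 s


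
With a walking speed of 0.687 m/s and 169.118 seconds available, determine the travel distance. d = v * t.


d = 0.687 * 169.118 = 116.18 m

116.18 m


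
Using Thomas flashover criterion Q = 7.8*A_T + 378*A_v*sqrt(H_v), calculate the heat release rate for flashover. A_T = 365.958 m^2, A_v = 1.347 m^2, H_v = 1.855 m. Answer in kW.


7.8*A_T = 2854.5
sqrt(H_v) = 1.3620
378*A_v*sqrt(H_v) = 693.48
Q = 2854.5 + 693.48 = 3547.9 kW

3547.9 kW


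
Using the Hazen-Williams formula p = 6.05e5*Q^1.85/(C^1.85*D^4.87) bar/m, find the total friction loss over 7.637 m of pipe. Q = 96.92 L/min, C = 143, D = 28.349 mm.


Q^1.85 = 4730.0
C^1.85 = 9713.4
D^4.87 = 1.1854e+07
p/m = 0.024854 bar/m
p_total = 0.024854 * 7.637 = 0.18981 bar

0.18981 bar


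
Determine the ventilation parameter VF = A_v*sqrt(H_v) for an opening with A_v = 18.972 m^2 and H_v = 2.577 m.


sqrt(H_v) = 1.6053
VF = 18.972 * 1.6053 = 30.456 m^(5/2)

30.456 m^(5/2)


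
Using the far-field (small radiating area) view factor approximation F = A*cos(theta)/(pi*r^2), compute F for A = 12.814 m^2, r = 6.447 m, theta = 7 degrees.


cos(7 deg) = 0.99255
pi*r^2 = 130.58
F = 12.814 * 0.99255 / 130.58 = 0.097403

0.097403


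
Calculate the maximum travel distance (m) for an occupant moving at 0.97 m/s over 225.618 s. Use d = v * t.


d = 0.97 * 225.618 = 218.85 m

218.85 m


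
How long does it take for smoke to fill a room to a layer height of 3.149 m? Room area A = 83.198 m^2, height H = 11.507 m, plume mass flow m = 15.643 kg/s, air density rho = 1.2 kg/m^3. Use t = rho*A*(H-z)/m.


H - z = 8.358 m
t = 1.2 * 83.198 * 8.358 / 15.643 = 53.343 s

53.343 s


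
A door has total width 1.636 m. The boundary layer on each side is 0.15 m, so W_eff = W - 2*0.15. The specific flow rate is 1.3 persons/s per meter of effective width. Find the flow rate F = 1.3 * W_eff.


W_eff = 1.636 - 0.30 = 1.336 m
F = 1.3 * 1.336 = 1.7368 persons/s

1.7368 persons/s


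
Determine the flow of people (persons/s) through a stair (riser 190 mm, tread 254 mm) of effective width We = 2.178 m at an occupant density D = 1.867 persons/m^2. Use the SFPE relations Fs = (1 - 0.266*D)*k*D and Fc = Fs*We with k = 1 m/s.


1 - 0.266*D = 1 - 0.266*1.867 = 0.50338
Fs = 0.50338 * 1 * 1.867 = 0.93981 persons/(s*m)
Fc = 0.93981 * 2.178 = 2.0469 persons/s

2.0469 persons/s


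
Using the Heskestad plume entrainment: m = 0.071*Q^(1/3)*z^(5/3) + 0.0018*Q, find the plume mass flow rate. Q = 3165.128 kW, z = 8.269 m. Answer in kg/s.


Q^(1/3) = 14.682
z^(5/3) = 33.813
First term = 0.071 * 14.682 * 33.813 = 35.249
Second term = 0.0018 * 3165.128 = 5.6972
m = 40.946 kg/s

40.946 kg/s


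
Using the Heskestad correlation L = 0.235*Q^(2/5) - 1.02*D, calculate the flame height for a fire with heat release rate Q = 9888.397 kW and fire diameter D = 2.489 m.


Q^(2/5) = 39.632
0.235 * Q^(2/5) = 9.3136
1.02 * D = 2.5388
L = 6.7748 m

6.7748 m


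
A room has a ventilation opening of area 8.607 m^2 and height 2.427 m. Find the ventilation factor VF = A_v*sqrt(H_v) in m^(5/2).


sqrt(H_v) = 1.5579
VF = 8.607 * 1.5579 = 13.409 m^(5/2)

13.409 m^(5/2)


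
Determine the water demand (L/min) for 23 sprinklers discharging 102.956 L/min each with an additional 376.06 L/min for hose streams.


Sprinkler demand = 23 * 102.956 = 2367.988 L/min
Total = 2367.988 + 376.06 = 2744.048 L/min

2744.048 L/min


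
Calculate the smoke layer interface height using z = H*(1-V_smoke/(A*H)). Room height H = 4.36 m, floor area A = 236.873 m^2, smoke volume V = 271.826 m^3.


V/(A*H) = 0.26320
1 - 0.26320 = 0.73680
z = 4.36 * 0.73680 = 3.2124 m

3.2124 m


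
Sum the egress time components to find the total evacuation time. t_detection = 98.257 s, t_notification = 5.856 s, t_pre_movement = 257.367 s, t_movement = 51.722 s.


Total = 98.257 + 5.856 + 257.367 + 51.722 = 413.202 s

413.202 s


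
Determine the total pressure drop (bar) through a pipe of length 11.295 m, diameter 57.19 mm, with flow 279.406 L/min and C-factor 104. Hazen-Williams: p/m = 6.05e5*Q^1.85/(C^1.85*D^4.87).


Q^1.85 = 33538
C^1.85 = 5389.0
D^4.87 = 3.6153e+08
p/m = 0.010414 bar/m
p_total = 0.010414 * 11.295 = 0.11763 bar

0.11763 bar


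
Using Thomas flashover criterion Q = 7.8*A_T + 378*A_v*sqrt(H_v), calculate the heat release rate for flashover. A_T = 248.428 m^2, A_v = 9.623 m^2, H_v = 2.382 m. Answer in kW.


7.8*A_T = 1937.7
sqrt(H_v) = 1.5434
378*A_v*sqrt(H_v) = 5614.0
Q = 1937.7 + 5614.0 = 7551.7 kW

7551.7 kW


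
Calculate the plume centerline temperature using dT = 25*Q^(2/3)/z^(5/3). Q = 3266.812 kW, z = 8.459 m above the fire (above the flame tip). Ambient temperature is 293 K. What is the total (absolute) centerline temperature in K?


Q^(2/3) = 220.17
z^(5/3) = 35.118
dT = 25 * 220.17 / 35.118 = 156.73 K
T = 293 + 156.73 = 449.73 K

449.73 K


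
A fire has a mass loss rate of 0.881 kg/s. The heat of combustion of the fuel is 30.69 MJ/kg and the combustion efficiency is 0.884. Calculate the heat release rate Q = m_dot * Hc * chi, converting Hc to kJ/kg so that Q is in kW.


Hc = 30.69 MJ/kg = 30.69 * 1000 kJ/kg = 30690 kJ/kg
Q = 0.881 kg/s * 30690 kJ/kg * 0.884 = 23901 kW

23901 kW


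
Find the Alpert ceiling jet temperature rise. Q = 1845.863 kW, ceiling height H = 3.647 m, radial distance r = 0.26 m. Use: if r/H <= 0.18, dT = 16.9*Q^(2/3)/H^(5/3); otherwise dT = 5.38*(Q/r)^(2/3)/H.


r/H = 0.26 / 3.647 = 0.071291
r/H <= 0.18, so dT = 16.9*Q^(2/3)/H^(5/3)
Q^(2/3) = 150.48
H^(5/3) = 8.6409
dT = 16.9 * 150.48 / 8.6409 = 294.30 K

294.30 K


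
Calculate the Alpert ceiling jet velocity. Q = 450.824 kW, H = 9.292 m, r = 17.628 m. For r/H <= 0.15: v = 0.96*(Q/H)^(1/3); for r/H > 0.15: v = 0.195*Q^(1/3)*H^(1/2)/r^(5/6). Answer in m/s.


r/H = 17.628 / 9.292 = 1.8971
r/H > 0.15, so v = 0.195*Q^(1/3)*H^(1/2)/r^(5/6)
Q^(1/3) = 7.6678
H^(1/2) = 3.0483
r^(5/6) = 10.927
v = 0.195 * 7.6678 * 3.0483 / 10.927 = 0.41711 m/s

0.41711 m/s


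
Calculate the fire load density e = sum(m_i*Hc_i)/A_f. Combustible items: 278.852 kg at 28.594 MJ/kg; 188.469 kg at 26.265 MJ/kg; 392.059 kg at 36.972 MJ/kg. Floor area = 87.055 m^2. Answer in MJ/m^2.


Total energy = 278.852*28.594 + 188.469*26.265 + 392.059*36.972
= 7973.494 + 4950.138 + 14495.21
= 27418.84 MJ
e = 27418.84 / 87.055 = 314.96 MJ/m^2

314.96 MJ/m^2


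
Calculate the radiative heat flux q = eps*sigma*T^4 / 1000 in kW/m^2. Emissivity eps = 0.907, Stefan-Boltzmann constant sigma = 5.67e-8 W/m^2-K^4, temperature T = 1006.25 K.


T^4 = 1.0252e+12
q = 0.907 * 5.67e-8 * 1.0252e+12 / 1000 = 52.725 kW/m^2

52.725 kW/m^2


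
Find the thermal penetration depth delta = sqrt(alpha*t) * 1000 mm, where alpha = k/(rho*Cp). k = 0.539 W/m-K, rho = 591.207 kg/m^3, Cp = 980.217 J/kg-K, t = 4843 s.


alpha = 0.539 / (591.207 * 980.217) = 9.3009e-07 m^2/s
alpha * t = 0.0045044
delta = sqrt(0.0045044) * 1000 = 67.115 mm

67.115 mm


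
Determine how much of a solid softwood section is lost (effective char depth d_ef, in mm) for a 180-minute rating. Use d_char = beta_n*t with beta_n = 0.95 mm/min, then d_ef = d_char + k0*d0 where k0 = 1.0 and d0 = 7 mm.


d_char = 0.95 * 180 = 171 mm
d_ef = 171 + 1.0*7 = 178 mm

178 mm


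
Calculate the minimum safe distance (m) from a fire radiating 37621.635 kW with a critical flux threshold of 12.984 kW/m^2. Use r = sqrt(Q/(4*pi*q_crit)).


4*pi*q_crit = 163.16
Q/(4*pi*q_crit) = 230.58
r = sqrt(230.58) = 15.185 m

15.185 m


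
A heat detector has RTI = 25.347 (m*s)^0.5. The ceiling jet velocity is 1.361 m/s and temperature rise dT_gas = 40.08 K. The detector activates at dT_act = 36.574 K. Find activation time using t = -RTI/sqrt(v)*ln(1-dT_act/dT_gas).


dT_act/dT_gas = 0.91252
ln(1 - 0.91252) = -2.4364
t = -25.347 / sqrt(1.361) * -2.4364 = 52.935 s

52.935 s


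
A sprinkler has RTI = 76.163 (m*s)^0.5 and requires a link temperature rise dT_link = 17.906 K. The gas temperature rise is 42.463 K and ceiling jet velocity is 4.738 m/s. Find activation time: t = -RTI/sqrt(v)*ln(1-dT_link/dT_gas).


dT_link/dT_gas = 0.42168
ln(1 - 0.42168) = -0.54764
t = -76.163 / sqrt(4.738) * -0.54764 = 19.162 s

19.162 s


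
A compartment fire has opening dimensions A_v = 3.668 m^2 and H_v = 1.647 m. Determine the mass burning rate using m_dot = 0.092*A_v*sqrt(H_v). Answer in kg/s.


sqrt(H_v) = 1.2834
m_dot = 0.092 * 3.668 * 1.2834 = 0.43308 kg/s

0.43308 kg/s


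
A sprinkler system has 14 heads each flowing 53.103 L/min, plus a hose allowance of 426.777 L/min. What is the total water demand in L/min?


Sprinkler demand = 14 * 53.103 = 743.442 L/min
Total = 743.442 + 426.777 = 1170.219 L/min

1170.219 L/min


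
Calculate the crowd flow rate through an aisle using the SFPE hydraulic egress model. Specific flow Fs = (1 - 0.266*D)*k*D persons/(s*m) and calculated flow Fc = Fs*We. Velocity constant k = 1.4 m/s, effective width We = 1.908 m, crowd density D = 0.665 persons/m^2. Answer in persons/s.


1 - 0.266*D = 1 - 0.266*0.665 = 0.82311
Fs = 0.82311 * 1.4 * 0.665 = 0.76632 persons/(s*m)
Fc = 0.76632 * 1.908 = 1.4621 persons/s

1.4621 persons/s


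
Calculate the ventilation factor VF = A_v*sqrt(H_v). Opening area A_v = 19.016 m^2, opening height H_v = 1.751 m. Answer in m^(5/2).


sqrt(H_v) = 1.3233
VF = 19.016 * 1.3233 = 25.163 m^(5/2)

25.163 m^(5/2)


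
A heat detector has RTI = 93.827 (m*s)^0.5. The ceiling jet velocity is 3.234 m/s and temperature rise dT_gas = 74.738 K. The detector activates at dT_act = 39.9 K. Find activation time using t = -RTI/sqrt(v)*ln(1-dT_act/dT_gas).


dT_act/dT_gas = 0.53386
ln(1 - 0.53386) = -0.76328
t = -93.827 / sqrt(3.234) * -0.76328 = 39.824 s

39.824 s


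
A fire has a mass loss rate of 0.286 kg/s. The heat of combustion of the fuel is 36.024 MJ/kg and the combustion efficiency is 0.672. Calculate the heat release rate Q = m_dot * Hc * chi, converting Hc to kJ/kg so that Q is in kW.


Hc = 36.024 MJ/kg = 36.024 * 1000 kJ/kg = 36024 kJ/kg
Q = 0.286 kg/s * 36024 kJ/kg * 0.672 = 6923.5 kW

6923.5 kW


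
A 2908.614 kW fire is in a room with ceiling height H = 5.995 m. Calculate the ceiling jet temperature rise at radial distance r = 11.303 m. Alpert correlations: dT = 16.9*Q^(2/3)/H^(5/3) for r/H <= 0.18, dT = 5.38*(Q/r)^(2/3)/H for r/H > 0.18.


r/H = 11.303 / 5.995 = 1.8854
r/H > 0.18, so dT = 5.38*(Q/r)^(2/3)/H
Q/r = 257.33
(Q/r)^(2/3) = 40.457
dT = 5.38 * 40.457 / 5.995 = 36.307 K

36.307 K


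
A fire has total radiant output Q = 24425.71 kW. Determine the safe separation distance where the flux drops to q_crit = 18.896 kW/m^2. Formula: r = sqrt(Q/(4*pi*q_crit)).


4*pi*q_crit = 237.45
Q/(4*pi*q_crit) = 102.86
r = sqrt(102.86) = 10.142 m

10.142 m


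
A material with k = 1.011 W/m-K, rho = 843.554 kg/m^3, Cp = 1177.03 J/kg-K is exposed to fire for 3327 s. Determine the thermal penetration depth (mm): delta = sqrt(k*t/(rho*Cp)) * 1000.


alpha = 1.011 / (843.554 * 1177.03) = 1.0182e-06 m^2/s
alpha * t = 0.0033877
delta = sqrt(0.0033877) * 1000 = 58.204 mm

58.204 mm


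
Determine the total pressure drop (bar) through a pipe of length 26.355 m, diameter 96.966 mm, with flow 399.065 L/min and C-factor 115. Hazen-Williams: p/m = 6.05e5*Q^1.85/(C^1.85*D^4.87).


Q^1.85 = 64853
C^1.85 = 6490.7
D^4.87 = 4.7297e+09
p/m = 0.0012781 bar/m
p_total = 0.0012781 * 26.355 = 0.033684 bar

0.033684 bar


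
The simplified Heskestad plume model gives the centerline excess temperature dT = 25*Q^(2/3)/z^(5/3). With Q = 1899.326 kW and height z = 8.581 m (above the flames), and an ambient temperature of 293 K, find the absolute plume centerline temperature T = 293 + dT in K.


Q^(2/3) = 153.37
z^(5/3) = 35.966
dT = 25 * 153.37 / 35.966 = 106.60 K
T = 293 + 106.60 = 399.60 K

399.60 K


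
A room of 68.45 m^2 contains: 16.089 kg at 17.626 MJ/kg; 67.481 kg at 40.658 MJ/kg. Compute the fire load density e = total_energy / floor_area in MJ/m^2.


Total energy = 16.089*17.626 + 67.481*40.658
= 283.5847 + 2743.642
= 3027.227 MJ
e = 3027.227 / 68.45 = 44.225 MJ/m^2

44.225 MJ/m^2


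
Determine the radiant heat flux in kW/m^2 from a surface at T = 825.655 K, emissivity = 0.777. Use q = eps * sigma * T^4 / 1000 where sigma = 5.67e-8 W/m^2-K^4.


T^4 = 4.6472e+11
q = 0.777 * 5.67e-8 * 4.6472e+11 / 1000 = 20.474 kW/m^2

20.474 kW/m^2


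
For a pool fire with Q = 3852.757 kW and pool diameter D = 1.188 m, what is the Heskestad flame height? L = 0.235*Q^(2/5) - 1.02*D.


Q^(2/5) = 27.184
0.235 * Q^(2/5) = 6.3882
1.02 * D = 1.2118
L = 5.1764 m

5.1764 m


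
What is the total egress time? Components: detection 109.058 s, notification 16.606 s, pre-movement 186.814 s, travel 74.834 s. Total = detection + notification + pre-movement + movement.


Total = 109.058 + 16.606 + 186.814 + 74.834 = 387.312 s

387.312 s


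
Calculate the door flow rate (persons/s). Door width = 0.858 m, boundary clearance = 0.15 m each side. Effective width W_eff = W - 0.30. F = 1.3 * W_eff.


W_eff = 0.858 - 0.30 = 0.558 m
F = 1.3 * 0.558 = 0.72540 persons/s

0.72540 persons/s


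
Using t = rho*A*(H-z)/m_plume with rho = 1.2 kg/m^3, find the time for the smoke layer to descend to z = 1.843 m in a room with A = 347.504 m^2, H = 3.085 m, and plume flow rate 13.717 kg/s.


H - z = 1.242 m
t = 1.2 * 347.504 * 1.242 / 13.717 = 37.758 s

37.758 s


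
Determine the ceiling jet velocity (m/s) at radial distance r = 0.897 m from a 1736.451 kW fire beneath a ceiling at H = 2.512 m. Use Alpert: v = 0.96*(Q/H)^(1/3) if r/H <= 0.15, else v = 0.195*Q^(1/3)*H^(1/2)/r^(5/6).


r/H = 0.897 / 2.512 = 0.35709
r/H > 0.15, so v = 0.195*Q^(1/3)*H^(1/2)/r^(5/6)
Q^(1/3) = 12.020
H^(1/2) = 1.5849
r^(5/6) = 0.91340
v = 0.195 * 12.020 * 1.5849 / 0.91340 = 4.0670 m/s

4.0670 m/s


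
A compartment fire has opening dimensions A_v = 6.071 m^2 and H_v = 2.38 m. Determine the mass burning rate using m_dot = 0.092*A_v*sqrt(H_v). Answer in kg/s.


sqrt(H_v) = 1.5427
m_dot = 0.092 * 6.071 * 1.5427 = 0.86166 kg/s

0.86166 kg/s


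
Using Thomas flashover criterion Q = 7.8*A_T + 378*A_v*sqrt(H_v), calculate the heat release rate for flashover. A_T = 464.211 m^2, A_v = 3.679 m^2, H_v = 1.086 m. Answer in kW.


7.8*A_T = 3620.8
sqrt(H_v) = 1.0421
378*A_v*sqrt(H_v) = 1449.2
Q = 3620.8 + 1449.2 = 5070.1 kW

5070.1 kW


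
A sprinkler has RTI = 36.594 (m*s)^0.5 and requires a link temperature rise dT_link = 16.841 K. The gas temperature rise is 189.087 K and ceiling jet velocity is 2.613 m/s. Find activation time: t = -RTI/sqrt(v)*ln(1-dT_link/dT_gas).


dT_link/dT_gas = 0.089065
ln(1 - 0.089065) = -0.093284
t = -36.594 / sqrt(2.613) * -0.093284 = 2.1118 s

2.1118 s


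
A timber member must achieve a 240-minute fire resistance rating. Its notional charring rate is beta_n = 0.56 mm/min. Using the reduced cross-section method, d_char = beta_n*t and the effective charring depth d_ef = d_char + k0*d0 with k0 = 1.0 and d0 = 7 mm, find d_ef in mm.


d_char = 0.56 * 240 = 134.4 mm
d_ef = 134.4 + 1.0*7 = 141.4 mm

141.4 mm


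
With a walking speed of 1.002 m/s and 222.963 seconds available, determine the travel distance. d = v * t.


d = 1.002 * 222.963 = 223.41 m

223.41 m


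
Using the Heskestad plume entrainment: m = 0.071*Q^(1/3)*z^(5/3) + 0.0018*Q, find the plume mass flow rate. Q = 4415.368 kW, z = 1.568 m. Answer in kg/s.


Q^(1/3) = 16.405
z^(5/3) = 2.1163
First term = 0.071 * 16.405 * 2.1163 = 2.4650
Second term = 0.0018 * 4415.368 = 7.9477
m = 10.413 kg/s

10.413 kg/s
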